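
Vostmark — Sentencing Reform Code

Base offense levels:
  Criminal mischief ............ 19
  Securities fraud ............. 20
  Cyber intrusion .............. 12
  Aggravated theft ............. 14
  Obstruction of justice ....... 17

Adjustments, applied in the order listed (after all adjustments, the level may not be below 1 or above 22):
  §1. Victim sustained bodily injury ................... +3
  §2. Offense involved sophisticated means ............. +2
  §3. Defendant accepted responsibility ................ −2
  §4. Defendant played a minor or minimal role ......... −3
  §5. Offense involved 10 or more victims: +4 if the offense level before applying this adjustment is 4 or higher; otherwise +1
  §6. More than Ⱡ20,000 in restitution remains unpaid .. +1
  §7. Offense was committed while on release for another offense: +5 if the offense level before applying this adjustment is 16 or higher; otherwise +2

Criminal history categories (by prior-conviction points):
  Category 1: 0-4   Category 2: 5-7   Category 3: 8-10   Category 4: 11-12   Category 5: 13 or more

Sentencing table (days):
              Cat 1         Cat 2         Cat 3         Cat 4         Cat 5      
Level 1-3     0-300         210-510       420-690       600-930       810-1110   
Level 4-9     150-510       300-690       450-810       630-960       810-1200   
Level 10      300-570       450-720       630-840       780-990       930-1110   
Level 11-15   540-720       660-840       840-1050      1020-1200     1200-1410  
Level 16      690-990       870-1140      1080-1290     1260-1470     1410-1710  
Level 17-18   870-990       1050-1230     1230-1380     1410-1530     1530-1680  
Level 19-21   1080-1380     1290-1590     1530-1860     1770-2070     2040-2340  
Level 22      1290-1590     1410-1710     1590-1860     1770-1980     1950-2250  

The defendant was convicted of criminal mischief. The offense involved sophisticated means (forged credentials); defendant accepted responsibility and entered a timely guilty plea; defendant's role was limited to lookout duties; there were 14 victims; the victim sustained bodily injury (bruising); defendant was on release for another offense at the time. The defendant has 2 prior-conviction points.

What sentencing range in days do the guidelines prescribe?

Base offense level for criminal mischief: 19.
§1 applies: 19 + 3 = 22.
§2 applies: 22 + 2 = 24.
§3 applies: 24 − 2 = 22.
§4 applies: 22 − 3 = 19.
§5 applies (level before this adjustment is 19 ≥ 4, so +4): 19 + 4 = 23.
§6 does not apply.
§7 applies (level before this adjustment is 23 ≥ 16, so +5): 23 + 5 = 28.
Level 28 exceeds the maximum of 22; capped at 22.
Final offense level: 22.
Criminal history: 2 prior points → Category 1 (0-4).
Level 22 falls in the 22 band.
Grid: Level 22 × Category 1 = 1290-1590 days.

1290-1590 days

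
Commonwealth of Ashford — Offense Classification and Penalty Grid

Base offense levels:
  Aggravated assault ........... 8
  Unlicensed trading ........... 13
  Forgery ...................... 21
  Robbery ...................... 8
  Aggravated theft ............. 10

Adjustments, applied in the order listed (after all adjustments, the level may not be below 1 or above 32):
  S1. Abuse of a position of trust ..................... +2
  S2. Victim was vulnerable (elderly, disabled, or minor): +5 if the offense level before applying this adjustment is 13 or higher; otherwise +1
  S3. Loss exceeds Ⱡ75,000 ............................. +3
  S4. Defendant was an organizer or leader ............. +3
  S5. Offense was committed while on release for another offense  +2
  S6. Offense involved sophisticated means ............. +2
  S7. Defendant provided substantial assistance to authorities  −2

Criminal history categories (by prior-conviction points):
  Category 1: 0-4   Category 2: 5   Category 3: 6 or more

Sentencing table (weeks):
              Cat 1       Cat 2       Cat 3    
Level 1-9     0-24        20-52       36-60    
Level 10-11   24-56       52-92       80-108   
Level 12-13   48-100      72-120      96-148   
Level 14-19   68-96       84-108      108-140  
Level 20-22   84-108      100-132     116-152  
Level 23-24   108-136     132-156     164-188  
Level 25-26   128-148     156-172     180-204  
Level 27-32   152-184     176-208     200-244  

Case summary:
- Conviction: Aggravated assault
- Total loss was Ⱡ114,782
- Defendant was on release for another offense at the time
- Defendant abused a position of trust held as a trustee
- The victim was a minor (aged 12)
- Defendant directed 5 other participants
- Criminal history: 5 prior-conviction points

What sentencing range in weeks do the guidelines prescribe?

84-108 weeks

Base offense level for aggravated assault: 8.
S1 applies: 8 + 2 = 10.
S2 applies (level before this adjustment is 10 < 13, so +1): 10 + 1 = 11.
S3 applies: 11 + 3 = 14.
S4 applies: 14 + 3 = 17.
S5 applies: 17 + 2 = 19.
S6 does not apply.
Final offense level: 19.
Criminal history: 5 prior points → Category 2 (5).
Level 19 falls in the 14-19 band.
Grid: Level 14-19 × Category 2 = 84-108 weeks.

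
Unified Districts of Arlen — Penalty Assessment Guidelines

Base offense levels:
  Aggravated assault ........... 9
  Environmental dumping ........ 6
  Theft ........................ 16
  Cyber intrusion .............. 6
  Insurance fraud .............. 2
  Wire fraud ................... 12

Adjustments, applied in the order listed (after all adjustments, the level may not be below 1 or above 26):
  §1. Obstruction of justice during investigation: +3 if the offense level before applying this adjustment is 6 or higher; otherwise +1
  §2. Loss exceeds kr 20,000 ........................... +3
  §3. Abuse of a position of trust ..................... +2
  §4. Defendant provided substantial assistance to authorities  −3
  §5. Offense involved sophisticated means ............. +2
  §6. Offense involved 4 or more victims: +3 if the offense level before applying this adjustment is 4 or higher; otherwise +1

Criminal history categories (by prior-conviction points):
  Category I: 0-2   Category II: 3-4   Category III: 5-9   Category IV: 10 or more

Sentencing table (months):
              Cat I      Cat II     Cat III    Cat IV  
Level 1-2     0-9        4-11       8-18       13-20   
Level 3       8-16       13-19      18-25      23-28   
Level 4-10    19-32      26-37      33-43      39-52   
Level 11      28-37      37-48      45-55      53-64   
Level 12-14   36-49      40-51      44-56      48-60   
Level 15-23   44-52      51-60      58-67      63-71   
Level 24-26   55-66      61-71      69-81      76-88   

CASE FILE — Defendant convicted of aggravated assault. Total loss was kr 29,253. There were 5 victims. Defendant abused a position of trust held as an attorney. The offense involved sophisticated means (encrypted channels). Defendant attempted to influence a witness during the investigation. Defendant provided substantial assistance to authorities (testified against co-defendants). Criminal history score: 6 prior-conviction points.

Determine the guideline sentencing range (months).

58-67 months

Base offense level for aggravated assault: 9.
§1 applies (level before this adjustment is 9 ≥ 6, so +3): 9 + 3 = 12.
§2 applies: 12 + 3 = 15.
§3 applies: 15 + 2 = 17.
§4 applies: 17 − 3 = 14.
§5 applies: 14 + 2 = 16.
§6 applies (level before this adjustment is 16 ≥ 4, so +3): 16 + 3 = 19.
Final offense level: 19.
Criminal history: 6 prior points → Category III (5-9).
Level 19 falls in the 15-23 band.
Grid: Level 15-23 × Category III = 58-67 months.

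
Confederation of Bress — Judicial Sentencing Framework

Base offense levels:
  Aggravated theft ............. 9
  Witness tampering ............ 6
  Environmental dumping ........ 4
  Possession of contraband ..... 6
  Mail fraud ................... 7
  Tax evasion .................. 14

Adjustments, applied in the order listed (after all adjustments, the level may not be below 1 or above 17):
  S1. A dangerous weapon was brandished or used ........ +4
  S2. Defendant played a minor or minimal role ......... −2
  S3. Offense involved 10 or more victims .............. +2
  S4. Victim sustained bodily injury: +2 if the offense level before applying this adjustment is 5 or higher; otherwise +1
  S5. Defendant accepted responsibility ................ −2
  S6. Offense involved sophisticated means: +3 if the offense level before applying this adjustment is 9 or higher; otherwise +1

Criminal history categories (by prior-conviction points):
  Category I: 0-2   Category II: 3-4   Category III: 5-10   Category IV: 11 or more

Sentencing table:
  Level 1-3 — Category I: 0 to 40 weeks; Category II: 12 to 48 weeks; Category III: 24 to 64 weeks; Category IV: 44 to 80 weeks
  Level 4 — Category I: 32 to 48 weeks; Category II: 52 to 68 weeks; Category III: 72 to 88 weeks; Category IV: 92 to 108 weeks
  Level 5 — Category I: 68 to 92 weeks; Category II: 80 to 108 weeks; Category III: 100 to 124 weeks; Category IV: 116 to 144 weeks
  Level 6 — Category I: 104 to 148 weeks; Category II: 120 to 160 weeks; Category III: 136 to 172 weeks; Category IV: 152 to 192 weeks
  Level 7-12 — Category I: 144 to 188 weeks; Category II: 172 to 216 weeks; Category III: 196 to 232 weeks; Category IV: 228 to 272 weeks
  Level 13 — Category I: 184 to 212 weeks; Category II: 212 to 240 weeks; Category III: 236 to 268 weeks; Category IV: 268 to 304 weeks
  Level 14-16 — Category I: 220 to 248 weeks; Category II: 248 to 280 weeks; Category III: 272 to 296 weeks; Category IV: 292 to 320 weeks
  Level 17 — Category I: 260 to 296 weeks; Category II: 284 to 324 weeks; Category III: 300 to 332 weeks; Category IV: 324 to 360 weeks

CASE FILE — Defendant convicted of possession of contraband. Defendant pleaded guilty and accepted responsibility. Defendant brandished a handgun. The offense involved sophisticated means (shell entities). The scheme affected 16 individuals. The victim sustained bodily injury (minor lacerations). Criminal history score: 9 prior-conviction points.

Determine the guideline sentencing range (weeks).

Base offense level for possession of contraband: 6.
S1 applies: 6 + 4 = 10.
S3 applies: 10 + 2 = 12.
S4 applies (level before this adjustment is 12 ≥ 5, so +2): 12 + 2 = 14.
S5 applies: 14 − 2 = 12.
S6 applies (level before this adjustment is 12 ≥ 9, so +3): 12 + 3 = 15.
Final offense level: 15.
Criminal history: 9 prior points → Category III (5-10).
Level 15 falls in the 14-16 band.
Grid: Level 14-16 × Category III = 272-296 weeks.

272-296 weeks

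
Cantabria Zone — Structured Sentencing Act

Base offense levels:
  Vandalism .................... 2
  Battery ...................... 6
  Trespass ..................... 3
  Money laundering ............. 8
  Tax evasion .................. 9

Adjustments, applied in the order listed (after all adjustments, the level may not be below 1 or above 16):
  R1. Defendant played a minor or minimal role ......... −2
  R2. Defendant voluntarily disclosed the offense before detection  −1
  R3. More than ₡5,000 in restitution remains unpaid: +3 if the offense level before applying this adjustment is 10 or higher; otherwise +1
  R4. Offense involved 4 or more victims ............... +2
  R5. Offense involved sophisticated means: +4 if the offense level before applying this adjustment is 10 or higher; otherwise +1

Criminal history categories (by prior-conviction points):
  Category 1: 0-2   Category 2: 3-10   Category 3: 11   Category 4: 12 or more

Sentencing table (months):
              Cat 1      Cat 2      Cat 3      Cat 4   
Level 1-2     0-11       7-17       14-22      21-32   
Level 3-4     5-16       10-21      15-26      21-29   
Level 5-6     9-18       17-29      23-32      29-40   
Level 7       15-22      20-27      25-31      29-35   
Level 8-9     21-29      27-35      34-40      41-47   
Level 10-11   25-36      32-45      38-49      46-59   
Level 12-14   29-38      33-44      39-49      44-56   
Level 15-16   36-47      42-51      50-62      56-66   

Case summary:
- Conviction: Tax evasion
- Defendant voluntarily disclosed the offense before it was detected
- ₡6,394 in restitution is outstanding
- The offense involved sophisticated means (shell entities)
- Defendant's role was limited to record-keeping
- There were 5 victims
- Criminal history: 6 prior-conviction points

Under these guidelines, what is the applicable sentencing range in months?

32-45 months

Base offense level for tax evasion: 9.
R1 applies: 9 − 2 = 7.
R2 applies: 7 − 1 = 6.
R3 applies (level before this adjustment is 6 < 10, so +1): 6 + 1 = 7.
R4 applies: 7 + 2 = 9.
R5 applies (level before this adjustment is 9 < 10, so +1): 9 + 1 = 10.
Final offense level: 10.
Criminal history: 6 prior points → Category 2 (3-10).
Level 10 falls in the 10-11 band.
Grid: Level 10-11 × Category 2 = 32-45 months.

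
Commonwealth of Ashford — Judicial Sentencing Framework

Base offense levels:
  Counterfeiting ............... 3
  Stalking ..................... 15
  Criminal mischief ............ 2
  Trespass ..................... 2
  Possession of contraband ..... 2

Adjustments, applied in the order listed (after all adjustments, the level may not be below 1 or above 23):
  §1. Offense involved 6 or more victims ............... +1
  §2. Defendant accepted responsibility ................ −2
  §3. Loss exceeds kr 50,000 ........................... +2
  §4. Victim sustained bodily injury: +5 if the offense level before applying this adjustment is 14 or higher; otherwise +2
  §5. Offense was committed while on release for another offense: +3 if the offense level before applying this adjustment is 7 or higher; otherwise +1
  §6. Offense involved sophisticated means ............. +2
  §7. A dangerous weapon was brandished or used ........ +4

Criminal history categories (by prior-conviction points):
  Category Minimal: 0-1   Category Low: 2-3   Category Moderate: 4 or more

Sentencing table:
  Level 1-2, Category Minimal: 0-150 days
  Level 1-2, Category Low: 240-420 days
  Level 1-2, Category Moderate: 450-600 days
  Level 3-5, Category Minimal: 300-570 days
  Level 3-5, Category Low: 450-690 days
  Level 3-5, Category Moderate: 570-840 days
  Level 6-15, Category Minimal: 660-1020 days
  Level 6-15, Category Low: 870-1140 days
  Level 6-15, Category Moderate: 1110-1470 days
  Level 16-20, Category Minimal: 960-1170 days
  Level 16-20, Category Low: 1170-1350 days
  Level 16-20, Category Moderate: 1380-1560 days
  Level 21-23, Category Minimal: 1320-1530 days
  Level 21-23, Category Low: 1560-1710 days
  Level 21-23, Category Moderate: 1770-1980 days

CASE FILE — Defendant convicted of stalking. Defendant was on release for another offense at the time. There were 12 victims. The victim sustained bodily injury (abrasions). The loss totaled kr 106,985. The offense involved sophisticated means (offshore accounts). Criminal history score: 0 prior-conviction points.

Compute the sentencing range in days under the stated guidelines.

1320-1530 days

Base offense level for stalking: 15.
§1 applies: 15 + 1 = 16.
§3 applies: 16 + 2 = 18.
§4 applies (level before this adjustment is 18 ≥ 14, so +5): 18 + 5 = 23.
§5 applies (level before this adjustment is 23 ≥ 7, so +3): 23 + 3 = 26.
§6 applies: 26 + 2 = 28.
Level 28 exceeds the maximum of 23; capped at 23.
Final offense level: 23.
Criminal history: 0 prior points → Category Minimal (0-1).
Level 23 falls in the 21-23 band.
Grid: Level 21-23 × Category Minimal = 1320-1530 days.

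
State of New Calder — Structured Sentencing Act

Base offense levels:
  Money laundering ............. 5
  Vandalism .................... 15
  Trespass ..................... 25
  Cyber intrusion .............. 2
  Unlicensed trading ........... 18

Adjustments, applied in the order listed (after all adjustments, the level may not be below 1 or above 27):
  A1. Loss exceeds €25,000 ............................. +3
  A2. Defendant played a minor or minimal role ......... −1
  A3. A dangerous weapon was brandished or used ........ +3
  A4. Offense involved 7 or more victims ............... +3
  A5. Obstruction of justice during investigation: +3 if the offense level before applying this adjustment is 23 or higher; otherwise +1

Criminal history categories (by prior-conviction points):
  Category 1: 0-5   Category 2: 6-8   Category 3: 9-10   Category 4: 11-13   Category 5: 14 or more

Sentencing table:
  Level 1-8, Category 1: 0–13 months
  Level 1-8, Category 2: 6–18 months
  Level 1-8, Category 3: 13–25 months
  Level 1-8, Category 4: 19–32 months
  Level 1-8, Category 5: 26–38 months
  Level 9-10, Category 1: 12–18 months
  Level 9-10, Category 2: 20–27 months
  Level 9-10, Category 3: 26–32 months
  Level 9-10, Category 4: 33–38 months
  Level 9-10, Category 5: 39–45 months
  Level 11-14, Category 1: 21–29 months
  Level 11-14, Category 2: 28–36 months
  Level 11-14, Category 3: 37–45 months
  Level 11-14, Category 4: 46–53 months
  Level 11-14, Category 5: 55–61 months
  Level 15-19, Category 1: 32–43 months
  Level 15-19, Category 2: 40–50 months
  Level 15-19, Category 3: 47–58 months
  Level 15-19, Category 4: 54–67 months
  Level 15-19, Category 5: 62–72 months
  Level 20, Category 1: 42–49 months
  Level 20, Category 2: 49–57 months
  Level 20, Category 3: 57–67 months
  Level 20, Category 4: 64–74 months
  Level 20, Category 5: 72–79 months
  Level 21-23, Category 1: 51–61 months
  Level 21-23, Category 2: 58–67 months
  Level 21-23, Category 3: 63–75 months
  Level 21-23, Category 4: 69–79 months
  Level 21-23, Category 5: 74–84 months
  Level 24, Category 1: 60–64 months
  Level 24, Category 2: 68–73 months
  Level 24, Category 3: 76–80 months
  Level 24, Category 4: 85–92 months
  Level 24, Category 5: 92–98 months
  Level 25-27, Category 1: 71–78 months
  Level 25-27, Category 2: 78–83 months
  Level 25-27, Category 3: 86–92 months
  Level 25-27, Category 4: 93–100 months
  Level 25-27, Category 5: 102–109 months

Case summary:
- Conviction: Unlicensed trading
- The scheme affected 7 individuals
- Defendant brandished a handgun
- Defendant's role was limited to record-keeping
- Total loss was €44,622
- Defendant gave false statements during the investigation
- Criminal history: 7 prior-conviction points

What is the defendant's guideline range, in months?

78-83 months

Base offense level for unlicensed trading: 18.
A1 applies: 18 + 3 = 21.
A2 applies: 21 − 1 = 20.
A3 applies: 20 + 3 = 23.
A4 applies: 23 + 3 = 26.
A5 applies (level before this adjustment is 26 ≥ 23, so +3): 26 + 3 = 29.
Level 29 exceeds the maximum of 27; capped at 27.
Final offense level: 27.
Criminal history: 7 prior points → Category 2 (6-8).
Level 27 falls in the 25-27 band.
Grid: Level 25-27 × Category 2 = 78-83 months.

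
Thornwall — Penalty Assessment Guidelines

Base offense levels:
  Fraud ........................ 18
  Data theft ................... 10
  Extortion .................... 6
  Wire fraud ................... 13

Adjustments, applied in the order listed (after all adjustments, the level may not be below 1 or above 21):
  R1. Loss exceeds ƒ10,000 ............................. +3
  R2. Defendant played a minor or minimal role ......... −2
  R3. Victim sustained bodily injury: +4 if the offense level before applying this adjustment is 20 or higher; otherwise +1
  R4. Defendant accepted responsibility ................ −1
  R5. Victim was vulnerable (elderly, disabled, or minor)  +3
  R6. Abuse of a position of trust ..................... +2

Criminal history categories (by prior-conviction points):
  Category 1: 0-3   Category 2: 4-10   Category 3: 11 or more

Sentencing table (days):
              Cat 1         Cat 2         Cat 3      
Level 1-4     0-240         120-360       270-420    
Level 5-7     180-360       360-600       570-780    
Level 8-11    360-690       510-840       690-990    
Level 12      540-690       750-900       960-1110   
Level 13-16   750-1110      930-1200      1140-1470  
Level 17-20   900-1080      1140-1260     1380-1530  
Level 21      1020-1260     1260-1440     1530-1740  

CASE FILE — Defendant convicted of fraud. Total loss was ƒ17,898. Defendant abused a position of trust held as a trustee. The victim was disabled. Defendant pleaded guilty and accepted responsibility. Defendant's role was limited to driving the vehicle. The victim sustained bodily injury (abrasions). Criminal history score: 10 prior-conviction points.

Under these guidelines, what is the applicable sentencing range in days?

1260-1440 days

Base offense level for fraud: 18.
R1 applies: 18 + 3 = 21.
R2 applies: 21 − 2 = 19.
R3 applies (level before this adjustment is 19 < 20, so +1): 19 + 1 = 20.
R4 applies: 20 − 1 = 19.
R5 applies: 19 + 3 = 22.
R6 applies: 22 + 2 = 24.
Level 24 exceeds the maximum of 21; capped at 21.
Final offense level: 21.
Criminal history: 10 prior points → Category 2 (4-10).
Level 21 falls in the 21 band.
Grid: Level 21 × Category 2 = 1260-1440 days.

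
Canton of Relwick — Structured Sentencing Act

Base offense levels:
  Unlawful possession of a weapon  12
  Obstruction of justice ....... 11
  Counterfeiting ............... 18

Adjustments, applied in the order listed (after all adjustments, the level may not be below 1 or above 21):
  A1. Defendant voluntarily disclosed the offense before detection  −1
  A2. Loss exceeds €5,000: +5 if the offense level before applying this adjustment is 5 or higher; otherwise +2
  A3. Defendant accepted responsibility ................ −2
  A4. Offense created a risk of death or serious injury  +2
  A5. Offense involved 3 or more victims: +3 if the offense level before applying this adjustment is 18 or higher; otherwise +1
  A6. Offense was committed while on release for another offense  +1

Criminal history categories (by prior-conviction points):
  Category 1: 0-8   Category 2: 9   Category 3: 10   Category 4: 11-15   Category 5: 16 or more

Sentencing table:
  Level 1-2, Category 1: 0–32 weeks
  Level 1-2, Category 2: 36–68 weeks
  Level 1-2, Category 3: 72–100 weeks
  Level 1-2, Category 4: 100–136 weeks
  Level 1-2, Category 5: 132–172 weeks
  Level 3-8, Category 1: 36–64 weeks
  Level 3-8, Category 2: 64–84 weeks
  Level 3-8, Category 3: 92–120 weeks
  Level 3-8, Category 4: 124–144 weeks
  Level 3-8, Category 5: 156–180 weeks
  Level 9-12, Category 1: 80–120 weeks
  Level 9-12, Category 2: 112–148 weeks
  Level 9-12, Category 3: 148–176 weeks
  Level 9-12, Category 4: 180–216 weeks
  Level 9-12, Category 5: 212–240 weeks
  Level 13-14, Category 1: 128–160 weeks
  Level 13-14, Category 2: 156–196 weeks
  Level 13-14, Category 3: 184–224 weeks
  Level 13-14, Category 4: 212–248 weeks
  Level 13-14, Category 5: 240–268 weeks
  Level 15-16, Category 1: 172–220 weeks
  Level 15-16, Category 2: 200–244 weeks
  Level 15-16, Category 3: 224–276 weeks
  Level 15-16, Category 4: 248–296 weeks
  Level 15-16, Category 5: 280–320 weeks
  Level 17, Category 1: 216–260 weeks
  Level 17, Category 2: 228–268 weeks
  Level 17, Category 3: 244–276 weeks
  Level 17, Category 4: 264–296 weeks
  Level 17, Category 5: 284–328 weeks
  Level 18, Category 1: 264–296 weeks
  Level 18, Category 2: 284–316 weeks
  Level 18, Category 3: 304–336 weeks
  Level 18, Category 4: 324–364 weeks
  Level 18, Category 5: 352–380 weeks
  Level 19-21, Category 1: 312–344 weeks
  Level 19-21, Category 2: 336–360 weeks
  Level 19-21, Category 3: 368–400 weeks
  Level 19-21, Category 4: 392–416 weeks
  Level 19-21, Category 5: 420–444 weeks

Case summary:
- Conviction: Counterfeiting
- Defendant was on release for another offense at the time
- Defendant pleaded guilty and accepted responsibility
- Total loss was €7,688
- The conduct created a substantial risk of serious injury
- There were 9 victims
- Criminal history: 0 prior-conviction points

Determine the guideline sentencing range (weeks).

312-344 weeks

Base offense level for counterfeiting: 18.
A2 applies (level before this adjustment is 18 ≥ 5, so +5): 18 + 5 = 23.
A3 applies: 23 − 2 = 21.
A4 applies: 21 + 2 = 23.
A5 applies (level before this adjustment is 23 ≥ 18, so +3): 23 + 3 = 26.
A6 applies: 26 + 1 = 27.
Level 27 exceeds the maximum of 21; capped at 21.
Final offense level: 21.
Criminal history: 0 prior points → Category 1 (0-8).
Level 21 falls in the 19-21 band.
Grid: Level 19-21 × Category 1 = 312-344 weeks.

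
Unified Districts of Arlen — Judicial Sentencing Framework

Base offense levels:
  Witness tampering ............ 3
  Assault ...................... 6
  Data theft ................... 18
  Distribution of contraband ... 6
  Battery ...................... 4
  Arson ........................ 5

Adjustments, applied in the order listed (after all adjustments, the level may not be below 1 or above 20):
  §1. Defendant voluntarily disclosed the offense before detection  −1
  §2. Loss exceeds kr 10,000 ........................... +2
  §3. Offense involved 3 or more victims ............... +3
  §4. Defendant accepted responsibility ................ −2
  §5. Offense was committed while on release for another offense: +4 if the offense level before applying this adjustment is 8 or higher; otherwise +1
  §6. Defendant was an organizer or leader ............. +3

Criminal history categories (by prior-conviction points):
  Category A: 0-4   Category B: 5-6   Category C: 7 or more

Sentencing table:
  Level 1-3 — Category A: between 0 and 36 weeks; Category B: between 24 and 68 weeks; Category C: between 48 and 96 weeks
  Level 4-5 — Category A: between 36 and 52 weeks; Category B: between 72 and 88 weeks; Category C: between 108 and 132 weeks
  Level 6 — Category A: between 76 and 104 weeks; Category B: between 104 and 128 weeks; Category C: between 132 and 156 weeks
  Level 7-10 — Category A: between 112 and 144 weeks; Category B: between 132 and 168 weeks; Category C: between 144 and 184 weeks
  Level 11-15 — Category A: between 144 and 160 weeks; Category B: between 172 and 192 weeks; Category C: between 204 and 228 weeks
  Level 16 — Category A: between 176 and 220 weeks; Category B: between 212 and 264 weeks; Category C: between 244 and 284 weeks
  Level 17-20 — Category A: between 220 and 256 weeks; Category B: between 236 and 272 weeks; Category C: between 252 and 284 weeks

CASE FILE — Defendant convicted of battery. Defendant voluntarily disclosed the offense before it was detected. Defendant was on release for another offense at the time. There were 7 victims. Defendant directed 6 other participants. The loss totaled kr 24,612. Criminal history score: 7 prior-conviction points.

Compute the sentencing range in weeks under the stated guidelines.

Base offense level for battery: 4.
§1 applies: 4 − 1 = 3.
§2 applies: 3 + 2 = 5.
§3 applies: 5 + 3 = 8.
§5 applies (level before this adjustment is 8 ≥ 8, so +4): 8 + 4 = 12.
§6 applies: 12 + 3 = 15.
Final offense level: 15.
Criminal history: 7 prior points → Category C (7+).
Level 15 falls in the 11-15 band.
Grid: Level 11-15 × Category C = 204-228 weeks.

204-228 weeks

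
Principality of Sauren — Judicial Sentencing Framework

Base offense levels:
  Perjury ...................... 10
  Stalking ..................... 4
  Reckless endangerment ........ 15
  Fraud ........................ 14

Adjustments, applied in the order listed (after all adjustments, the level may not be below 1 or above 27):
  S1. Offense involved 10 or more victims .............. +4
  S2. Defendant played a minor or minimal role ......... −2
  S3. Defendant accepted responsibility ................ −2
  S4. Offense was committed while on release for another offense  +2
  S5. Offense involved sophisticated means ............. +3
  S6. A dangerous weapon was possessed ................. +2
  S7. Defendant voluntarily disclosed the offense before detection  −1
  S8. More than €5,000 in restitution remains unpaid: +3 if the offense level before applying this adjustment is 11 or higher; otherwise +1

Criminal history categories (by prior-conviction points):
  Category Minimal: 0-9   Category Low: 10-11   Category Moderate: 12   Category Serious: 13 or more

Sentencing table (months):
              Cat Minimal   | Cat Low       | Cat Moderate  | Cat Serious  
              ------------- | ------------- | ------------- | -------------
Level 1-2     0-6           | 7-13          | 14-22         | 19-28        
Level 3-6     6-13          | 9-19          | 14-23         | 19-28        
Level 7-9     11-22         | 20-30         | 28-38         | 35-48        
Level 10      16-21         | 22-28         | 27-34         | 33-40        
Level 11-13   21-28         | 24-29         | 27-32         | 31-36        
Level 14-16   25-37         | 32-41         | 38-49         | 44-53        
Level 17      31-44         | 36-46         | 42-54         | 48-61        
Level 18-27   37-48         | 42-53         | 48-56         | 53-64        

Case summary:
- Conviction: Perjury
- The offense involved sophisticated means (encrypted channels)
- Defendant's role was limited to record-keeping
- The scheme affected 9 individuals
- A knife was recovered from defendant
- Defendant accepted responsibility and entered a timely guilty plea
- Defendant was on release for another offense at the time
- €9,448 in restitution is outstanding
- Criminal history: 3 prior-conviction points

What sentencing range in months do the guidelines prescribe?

25-37 months

Base offense level for perjury: 10.
S1 does not apply.
S2 applies: 10 − 2 = 8.
S3 applies: 8 − 2 = 6.
S4 applies: 6 + 2 = 8.
S5 applies: 8 + 3 = 11.
S6 applies: 11 + 2 = 13.
S7 does not apply.
S8 applies (level before this adjustment is 13 ≥ 11, so +3): 13 + 3 = 16.
Final offense level: 16.
Criminal history: 3 prior points → Category Minimal (0-9).
Level 16 falls in the 14-16 band.
Grid: Level 14-16 × Category Minimal = 25-37 months.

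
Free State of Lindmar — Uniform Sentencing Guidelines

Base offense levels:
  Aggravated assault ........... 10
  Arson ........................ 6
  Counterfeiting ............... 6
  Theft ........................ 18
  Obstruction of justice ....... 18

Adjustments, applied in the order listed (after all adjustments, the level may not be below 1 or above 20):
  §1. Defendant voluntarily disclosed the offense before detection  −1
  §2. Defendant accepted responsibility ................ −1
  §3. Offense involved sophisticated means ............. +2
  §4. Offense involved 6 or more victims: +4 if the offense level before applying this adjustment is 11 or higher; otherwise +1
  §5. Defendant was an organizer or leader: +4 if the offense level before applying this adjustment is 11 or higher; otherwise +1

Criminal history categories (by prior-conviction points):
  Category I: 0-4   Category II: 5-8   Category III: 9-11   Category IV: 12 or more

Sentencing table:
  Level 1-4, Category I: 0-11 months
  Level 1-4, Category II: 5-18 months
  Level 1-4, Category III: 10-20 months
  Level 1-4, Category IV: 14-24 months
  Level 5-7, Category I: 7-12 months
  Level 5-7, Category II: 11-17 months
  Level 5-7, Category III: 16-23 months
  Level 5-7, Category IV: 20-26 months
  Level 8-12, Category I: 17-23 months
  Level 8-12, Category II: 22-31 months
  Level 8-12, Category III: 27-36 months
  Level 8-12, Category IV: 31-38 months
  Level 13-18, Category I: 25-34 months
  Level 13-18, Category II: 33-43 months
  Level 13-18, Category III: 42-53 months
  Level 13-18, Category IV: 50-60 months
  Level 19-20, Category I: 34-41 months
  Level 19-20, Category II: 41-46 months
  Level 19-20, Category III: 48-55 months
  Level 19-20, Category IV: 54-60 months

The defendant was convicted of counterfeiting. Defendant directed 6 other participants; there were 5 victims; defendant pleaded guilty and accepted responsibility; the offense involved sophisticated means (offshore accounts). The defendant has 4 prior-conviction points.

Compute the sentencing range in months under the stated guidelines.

17-23 months

Base offense level for counterfeiting: 6.
§2 applies: 6 − 1 = 5.
§3 applies: 5 + 2 = 7.
§5 applies (level before this adjustment is 7 < 11, so +1): 7 + 1 = 8.
Final offense level: 8.
Criminal history: 4 prior points → Category I (0-4).
Level 8 falls in the 8-12 band.
Grid: Level 8-12 × Category I = 17-23 months.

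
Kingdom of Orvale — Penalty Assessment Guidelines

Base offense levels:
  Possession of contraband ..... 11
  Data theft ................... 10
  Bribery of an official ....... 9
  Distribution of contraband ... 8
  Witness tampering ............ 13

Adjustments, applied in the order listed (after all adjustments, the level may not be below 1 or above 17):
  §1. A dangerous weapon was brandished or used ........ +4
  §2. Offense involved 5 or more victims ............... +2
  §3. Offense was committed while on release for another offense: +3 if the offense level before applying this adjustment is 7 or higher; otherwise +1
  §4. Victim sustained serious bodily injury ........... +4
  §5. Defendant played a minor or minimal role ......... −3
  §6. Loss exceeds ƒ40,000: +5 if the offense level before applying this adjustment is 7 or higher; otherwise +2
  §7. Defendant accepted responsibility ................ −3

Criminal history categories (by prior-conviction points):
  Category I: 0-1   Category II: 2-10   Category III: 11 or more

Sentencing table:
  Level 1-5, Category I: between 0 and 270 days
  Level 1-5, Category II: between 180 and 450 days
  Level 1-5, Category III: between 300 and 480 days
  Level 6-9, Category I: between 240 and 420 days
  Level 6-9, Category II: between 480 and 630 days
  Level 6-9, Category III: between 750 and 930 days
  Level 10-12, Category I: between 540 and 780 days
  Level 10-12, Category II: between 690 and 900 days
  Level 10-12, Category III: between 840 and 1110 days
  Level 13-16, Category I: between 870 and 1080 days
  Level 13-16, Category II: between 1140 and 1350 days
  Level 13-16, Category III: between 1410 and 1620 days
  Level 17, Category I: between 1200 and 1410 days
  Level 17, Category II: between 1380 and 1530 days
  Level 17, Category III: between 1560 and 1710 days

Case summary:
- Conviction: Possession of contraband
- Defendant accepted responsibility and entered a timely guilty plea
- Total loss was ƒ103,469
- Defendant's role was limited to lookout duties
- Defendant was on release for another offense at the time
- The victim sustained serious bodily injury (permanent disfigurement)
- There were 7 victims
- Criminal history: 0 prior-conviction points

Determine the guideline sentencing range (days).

1200-1410 days

Base offense level for possession of contraband: 11.
§1 does not apply.
§2 applies: 11 + 2 = 13.
§3 applies (level before this adjustment is 13 ≥ 7, so +3): 13 + 3 = 16.
§4 applies: 16 + 4 = 20.
§5 applies: 20 − 3 = 17.
§6 applies (level before this adjustment is 17 ≥ 7, so +5): 17 + 5 = 22.
§7 applies: 22 − 3 = 19.
Level 19 exceeds the maximum of 17; capped at 17.
Final offense level: 17.
Criminal history: 0 prior points → Category I (0-1).
Level 17 falls in the 17 band.
Grid: Level 17 × Category I = 1200-1410 days.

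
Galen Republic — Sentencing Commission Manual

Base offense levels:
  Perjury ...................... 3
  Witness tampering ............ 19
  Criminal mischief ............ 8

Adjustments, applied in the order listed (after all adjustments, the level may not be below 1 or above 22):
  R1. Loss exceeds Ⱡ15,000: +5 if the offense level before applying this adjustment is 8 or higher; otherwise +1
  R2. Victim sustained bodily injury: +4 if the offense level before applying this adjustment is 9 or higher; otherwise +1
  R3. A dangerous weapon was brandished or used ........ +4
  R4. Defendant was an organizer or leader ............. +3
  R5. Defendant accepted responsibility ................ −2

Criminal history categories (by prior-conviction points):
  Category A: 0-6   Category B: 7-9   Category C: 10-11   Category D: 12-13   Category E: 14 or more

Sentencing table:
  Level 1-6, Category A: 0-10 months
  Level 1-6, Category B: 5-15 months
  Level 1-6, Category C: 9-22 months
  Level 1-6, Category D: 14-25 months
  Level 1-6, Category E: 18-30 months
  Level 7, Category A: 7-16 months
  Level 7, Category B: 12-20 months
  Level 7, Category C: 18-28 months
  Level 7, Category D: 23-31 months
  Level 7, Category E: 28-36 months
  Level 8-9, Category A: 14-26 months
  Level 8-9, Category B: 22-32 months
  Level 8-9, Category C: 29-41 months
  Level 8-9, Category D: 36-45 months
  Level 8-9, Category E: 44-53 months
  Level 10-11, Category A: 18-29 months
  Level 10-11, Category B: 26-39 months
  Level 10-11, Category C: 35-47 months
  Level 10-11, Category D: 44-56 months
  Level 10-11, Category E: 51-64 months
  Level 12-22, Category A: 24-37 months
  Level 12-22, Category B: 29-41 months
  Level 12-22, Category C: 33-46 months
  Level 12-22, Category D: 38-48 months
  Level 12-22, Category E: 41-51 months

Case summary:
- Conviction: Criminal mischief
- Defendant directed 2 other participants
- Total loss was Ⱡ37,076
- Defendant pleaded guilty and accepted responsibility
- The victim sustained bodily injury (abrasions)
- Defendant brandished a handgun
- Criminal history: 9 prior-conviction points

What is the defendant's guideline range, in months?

Base offense level for criminal mischief: 8.
R1 applies (level before this adjustment is 8 ≥ 8, so +5): 8 + 5 = 13.
R2 applies (level before this adjustment is 13 ≥ 9, so +4): 13 + 4 = 17.
R3 applies: 17 + 4 = 21.
R4 applies: 21 + 3 = 24.
R5 applies: 24 − 2 = 22.
Final offense level: 22.
Criminal history: 9 prior points → Category B (7-9).
Level 22 falls in the 12-22 band.
Grid: Level 12-22 × Category B = 29-41 months.

29-41 months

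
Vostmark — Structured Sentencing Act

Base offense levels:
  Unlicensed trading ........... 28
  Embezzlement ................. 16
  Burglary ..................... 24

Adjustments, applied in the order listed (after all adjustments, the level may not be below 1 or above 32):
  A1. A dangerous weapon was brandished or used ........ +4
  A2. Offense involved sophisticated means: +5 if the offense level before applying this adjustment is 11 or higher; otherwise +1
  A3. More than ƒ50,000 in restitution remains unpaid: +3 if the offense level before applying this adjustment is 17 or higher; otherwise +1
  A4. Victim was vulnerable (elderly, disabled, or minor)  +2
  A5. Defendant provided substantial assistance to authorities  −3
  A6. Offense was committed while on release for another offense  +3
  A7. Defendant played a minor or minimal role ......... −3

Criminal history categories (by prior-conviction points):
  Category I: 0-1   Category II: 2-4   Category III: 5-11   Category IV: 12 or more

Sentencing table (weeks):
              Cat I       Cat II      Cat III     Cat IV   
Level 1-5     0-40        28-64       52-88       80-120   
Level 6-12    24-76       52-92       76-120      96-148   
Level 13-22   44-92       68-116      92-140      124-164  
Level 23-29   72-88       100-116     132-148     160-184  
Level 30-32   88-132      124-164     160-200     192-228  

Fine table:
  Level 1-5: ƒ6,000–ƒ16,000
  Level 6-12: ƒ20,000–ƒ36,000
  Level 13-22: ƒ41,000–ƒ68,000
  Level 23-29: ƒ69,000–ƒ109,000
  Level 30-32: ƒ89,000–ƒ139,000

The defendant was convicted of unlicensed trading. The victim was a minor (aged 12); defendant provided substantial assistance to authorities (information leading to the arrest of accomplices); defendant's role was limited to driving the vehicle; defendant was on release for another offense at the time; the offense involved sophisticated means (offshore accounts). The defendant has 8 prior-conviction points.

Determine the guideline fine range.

ƒ89,000–ƒ139,000

Base offense level for unlicensed trading: 28.
A2 applies (level before this adjustment is 28 ≥ 11, so +5): 28 + 5 = 33.
A4 applies: 33 + 2 = 35.
A5 applies: 35 − 3 = 32.
A6 applies: 32 + 3 = 35.
A7 applies: 35 − 3 = 32.
Final offense level: 32.
Level 32 falls in the 30-32 band.
Fine table: Level 30-32 → ƒ89,000–ƒ139,000.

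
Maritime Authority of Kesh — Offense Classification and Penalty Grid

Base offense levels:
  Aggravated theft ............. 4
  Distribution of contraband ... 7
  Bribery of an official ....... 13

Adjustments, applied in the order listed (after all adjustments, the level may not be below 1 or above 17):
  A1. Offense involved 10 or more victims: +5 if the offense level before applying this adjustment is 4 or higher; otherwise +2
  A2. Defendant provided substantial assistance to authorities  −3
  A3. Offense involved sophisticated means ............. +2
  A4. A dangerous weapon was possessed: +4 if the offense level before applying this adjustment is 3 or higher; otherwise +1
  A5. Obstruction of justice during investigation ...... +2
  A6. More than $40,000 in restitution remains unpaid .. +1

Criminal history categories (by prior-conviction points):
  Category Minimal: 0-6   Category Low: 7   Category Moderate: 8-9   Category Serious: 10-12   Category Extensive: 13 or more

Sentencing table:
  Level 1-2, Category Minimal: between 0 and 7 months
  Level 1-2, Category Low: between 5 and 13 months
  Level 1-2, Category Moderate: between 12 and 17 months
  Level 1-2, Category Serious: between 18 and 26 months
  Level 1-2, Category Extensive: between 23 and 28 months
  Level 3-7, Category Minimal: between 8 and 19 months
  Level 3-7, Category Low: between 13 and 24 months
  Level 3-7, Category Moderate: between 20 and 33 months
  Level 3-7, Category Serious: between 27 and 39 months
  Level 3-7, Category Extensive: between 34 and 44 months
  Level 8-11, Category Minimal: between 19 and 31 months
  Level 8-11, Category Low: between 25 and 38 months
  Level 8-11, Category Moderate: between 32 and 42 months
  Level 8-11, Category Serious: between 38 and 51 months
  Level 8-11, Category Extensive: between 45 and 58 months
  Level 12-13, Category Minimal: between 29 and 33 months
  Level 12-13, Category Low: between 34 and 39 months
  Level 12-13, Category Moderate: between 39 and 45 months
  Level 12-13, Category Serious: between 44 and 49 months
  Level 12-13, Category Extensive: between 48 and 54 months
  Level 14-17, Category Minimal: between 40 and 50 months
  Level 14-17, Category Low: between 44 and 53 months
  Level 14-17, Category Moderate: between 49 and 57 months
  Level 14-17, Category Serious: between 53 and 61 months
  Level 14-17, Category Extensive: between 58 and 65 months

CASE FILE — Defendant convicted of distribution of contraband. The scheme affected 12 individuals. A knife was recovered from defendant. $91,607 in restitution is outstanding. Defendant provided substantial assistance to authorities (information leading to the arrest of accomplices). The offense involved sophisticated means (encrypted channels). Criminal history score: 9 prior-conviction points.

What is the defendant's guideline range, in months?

49-57 months

Base offense level for distribution of contraband: 7.
A1 applies (level before this adjustment is 7 ≥ 4, so +5): 7 + 5 = 12.
A2 applies: 12 − 3 = 9.
A3 applies: 9 + 2 = 11.
A4 applies (level before this adjustment is 11 ≥ 3, so +4): 11 + 4 = 15.
A5 does not apply.
A6 applies: 15 + 1 = 16.
Final offense level: 16.
Criminal history: 9 prior points → Category Moderate (8-9).
Level 16 falls in the 14-17 band.
Grid: Level 14-17 × Category Moderate = 49-57 months.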